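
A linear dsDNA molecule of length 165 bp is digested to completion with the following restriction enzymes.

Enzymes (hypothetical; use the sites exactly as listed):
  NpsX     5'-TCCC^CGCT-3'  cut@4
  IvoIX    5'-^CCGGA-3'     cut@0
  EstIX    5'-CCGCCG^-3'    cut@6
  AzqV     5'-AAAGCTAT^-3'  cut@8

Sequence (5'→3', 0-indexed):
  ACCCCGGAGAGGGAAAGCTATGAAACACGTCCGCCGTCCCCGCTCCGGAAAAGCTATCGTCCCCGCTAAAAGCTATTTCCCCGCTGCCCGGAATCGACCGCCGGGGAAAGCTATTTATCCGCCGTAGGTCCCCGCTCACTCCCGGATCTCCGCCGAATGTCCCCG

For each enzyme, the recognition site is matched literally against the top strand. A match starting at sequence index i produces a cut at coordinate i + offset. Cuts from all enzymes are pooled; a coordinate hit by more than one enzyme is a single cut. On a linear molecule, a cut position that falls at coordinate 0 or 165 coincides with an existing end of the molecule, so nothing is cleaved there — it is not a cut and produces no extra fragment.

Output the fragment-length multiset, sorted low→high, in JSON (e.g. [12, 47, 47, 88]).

[3,4,4,5,6,6,8,9,10,10,11,13,13,14,15,16,18]

Scan for sites:
  NpsX TCCCCGCT/4: at [36, 59, 77, 128] ⇒ [40, 63, 81, 132]
  IvoIX CCGGA/0: at [3, 44, 87, 141] ⇒ [3, 44, 87, 141]
  EstIX CCGCCG/6: at [30, 97, 118, 149] ⇒ [36, 103, 124, 155]
  AzqV AAAGCTAT/8: at [13, 49, 68, 106] ⇒ [21, 57, 76, 114]

All cut coordinates (distinct, sorted): [3, 21, 36, 40, 44, 57, 63, 76, 81, 87, 103, 114, 124, 132, 141, 155]

Fragment lengths:
  [0,3): 3 bp
  [3,21): 18 bp
  [21,36): 15 bp
  [36,40): 4 bp
  [40,44): 4 bp
  [44,57): 13 bp
  [57,63): 6 bp
  [63,76): 13 bp
  [76,81): 5 bp
  [81,87): 6 bp
  [87,103): 16 bp
  [103,114): 11 bp
  [114,124): 10 bp
  [124,132): 8 bp
  [132,141): 9 bp
  [141,155): 14 bp
  [155,165): 10 bp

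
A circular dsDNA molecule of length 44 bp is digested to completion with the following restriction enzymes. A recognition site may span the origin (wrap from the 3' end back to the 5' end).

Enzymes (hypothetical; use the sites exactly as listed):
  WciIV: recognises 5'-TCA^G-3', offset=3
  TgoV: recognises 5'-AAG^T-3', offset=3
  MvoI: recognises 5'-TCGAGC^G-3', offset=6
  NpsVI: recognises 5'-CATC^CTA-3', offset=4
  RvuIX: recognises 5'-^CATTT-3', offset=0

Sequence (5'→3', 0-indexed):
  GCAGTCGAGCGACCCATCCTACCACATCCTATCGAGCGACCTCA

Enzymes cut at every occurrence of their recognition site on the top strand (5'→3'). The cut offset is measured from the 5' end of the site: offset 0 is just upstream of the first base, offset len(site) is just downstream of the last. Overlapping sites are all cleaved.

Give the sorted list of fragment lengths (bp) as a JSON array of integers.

[7,8,9,10,10]

Per-enzyme occurrences:
  WciIV (TCAG, off=3): starts [41] → cuts [0]
  TgoV (AAGT, off=3): no sites
  MvoI (TCGAGCG, off=6): starts [4, 31] → cuts [10, 37]
  NpsVI (CATCCTA, off=4): starts [14, 24] → cuts [18, 28]
  RvuIX (CATTT, off=0): no sites

Pooled cuts: [0, 10, 18, 28, 37]

Fragments:
  0→10: 10 bp
  10→18: 8 bp
  18→28: 10 bp
  28→37: 9 bp
  37→0 (wrap): 44-37+0 = 7 bp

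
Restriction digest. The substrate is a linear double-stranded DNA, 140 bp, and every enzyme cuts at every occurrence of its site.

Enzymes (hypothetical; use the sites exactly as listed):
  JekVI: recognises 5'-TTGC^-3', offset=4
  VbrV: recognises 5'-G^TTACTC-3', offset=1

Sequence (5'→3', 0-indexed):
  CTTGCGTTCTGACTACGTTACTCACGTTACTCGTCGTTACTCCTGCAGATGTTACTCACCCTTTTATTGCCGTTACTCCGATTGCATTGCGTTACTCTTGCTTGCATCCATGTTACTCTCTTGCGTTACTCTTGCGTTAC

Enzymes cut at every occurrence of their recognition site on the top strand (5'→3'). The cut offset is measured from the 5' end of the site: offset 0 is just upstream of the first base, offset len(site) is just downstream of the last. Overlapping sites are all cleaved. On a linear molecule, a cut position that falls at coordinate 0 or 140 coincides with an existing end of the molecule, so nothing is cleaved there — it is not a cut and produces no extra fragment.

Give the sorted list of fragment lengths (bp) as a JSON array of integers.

[1,1,2,4,5,5,5,7,9,10,10,10,12,12,13,15,19]

Scan for sites:
  JekVI TTGC/4: at [1, 66, 81, 86, 97, 101, 120, 131] ⇒ [5, 70, 85, 90, 101, 105, 124, 135]
  VbrV GTTACTC/1: at [16, 25, 35, 50, 71, 90, 111, 124] ⇒ [17, 26, 36, 51, 72, 91, 112, 125]

Pooled cuts: [5, 17, 26, 36, 51, 70, 72, 85, 90, 91, 101, 105, 112, 124, 125, 135]

Fragments:
  [0,5): 5 bp
  [5,17): 12 bp
  [17,26): 9 bp
  [26,36): 10 bp
  [36,51): 15 bp
  [51,70): 19 bp
  [70,72): 2 bp
  [72,85): 13 bp
  [85,90): 5 bp
  [90,91): 1 bp
  [91,101): 10 bp
  [101,105): 4 bp
  [105,112): 7 bp
  [112,124): 12 bp
  [124,125): 1 bp
  [125,135): 10 bp
  [135,140): 5 bp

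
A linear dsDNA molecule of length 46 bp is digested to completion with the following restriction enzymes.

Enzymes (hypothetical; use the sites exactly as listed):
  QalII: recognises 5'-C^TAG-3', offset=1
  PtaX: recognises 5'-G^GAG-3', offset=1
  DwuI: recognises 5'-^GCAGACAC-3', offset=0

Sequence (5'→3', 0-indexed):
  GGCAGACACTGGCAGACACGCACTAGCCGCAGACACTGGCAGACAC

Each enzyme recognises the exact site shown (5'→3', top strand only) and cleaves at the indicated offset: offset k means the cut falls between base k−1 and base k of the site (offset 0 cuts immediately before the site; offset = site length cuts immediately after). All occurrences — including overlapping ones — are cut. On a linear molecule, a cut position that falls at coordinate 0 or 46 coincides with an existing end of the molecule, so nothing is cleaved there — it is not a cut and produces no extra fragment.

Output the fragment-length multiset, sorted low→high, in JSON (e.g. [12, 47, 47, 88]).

[1,5,8,10,10,12]

Per-enzyme occurrences:
  QalII CTAG/1: at [22] ⇒ [23]
  PtaX (GGAG, off=1): no sites
  DwuI GCAGACAC/0: at [1, 11, 28, 38] ⇒ [1, 11, 28, 38]

All cut coordinates (distinct, sorted): [1, 11, 23, 28, 38]

Fragments:
  [0,1): 1 bp
  [1,11): 10 bp
  [11,23): 12 bp
  [23,28): 5 bp
  [28,38): 10 bp
  [38,46): 8 bp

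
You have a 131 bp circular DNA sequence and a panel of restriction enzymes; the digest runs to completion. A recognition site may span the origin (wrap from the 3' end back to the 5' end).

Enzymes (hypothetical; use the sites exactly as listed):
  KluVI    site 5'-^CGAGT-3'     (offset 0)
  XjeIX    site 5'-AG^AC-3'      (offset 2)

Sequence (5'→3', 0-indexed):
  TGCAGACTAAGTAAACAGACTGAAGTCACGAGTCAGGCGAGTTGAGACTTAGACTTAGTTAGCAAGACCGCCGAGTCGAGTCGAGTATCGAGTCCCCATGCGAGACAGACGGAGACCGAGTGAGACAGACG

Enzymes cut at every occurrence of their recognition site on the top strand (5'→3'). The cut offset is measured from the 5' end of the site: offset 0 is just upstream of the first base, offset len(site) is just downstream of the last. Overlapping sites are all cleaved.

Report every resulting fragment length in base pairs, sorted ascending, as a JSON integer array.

Per-enzyme occurrences:
  KluVI CGAGT/0: at [28, 37, 71, 76, 81, 88, 116] ⇒ [28, 37, 71, 76, 81, 88, 116]
  XjeIX AGAC/2: at [3, 16, 44, 50, 64, 102, 106, 112, 122, 126] ⇒ [5, 18, 46, 52, 66, 104, 108, 114, 124, 128]

All cut coordinates (distinct, sorted): [5, 18, 28, 37, 46, 52, 66, 71, 76, 81, 88, 104, 108, 114, 116, 124, 128]

Fragment lengths:
  5→18: 13 bp
  18→28: 10 bp
  28→37: 9 bp
  37→46: 9 bp
  46→52: 6 bp
  52→66: 14 bp
  66→71: 5 bp
  71→76: 5 bp
  76→81: 5 bp
  81→88: 7 bp
  88→104: 16 bp
  104→108: 4 bp
  108→114: 6 bp
  114→116: 2 bp
  116→124: 8 bp
  124→128: 4 bp
  128→5 (wrap): 131-128+5 = 8 bp

[2,4,4,5,5,5,6,6,7,8,8,9,9,10,13,14,16]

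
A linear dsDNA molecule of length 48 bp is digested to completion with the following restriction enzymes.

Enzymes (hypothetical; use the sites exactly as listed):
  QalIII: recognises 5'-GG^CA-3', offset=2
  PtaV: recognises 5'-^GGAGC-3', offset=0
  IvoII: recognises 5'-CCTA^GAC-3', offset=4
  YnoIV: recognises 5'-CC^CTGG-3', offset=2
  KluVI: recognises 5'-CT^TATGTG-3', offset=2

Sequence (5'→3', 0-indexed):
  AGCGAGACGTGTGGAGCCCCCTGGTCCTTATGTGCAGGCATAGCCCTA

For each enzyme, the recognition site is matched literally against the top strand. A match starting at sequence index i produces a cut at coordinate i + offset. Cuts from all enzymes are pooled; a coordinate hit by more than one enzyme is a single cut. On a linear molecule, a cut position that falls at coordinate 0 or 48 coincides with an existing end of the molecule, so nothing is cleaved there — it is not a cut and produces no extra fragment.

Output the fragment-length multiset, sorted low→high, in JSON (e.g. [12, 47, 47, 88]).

[8,8,10,10,12]

Site scan:
  QalIII (GGCA, off=2): starts [36] → cuts [38]
  PtaV (GGAGC, off=0): starts [12] → cuts [12]
  IvoII (CCTAGAC, off=4): no sites
  YnoIV (CCCTGG, off=2): starts [18] → cuts [20]
  KluVI (CTTATGTG, off=2): starts [26] → cuts [28]

Pooled cuts: [12, 20, 28, 38]

Fragments:
  [0,12): 12 bp
  [12,20): 8 bp
  [20,28): 8 bp
  [28,38): 10 bp
  [38,48): 10 bp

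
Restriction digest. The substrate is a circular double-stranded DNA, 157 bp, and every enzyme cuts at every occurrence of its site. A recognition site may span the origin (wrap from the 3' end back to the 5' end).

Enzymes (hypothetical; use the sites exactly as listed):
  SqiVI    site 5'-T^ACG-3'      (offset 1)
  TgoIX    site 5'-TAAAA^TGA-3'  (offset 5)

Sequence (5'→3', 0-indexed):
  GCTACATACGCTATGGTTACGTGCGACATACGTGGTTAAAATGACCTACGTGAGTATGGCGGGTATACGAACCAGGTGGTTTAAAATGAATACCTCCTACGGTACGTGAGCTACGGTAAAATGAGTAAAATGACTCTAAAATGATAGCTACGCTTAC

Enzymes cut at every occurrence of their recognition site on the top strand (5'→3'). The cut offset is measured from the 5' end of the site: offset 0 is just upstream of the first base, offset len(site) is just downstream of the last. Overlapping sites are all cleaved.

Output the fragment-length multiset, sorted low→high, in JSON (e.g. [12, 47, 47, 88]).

[5,6,6,8,9,9,9,9,11,11,11,12,12,19,20]

Site scan:
  SqiVI (TACG, off=1): starts [6, 17, 28, 46, 65, 97, 102, 111, 148, 154] → cuts [7, 18, 29, 47, 66, 98, 103, 112, 149, 155]
  TgoIX (TAAAATGA, off=5): starts [36, 81, 116, 125, 136] → cuts [41, 86, 121, 130, 141]

All cut coordinates (distinct, sorted): [7, 18, 29, 41, 47, 66, 86, 98, 103, 112, 121, 130, 141, 149, 155]

Fragments:
  7→18: 11 bp
  18→29: 11 bp
  29→41: 12 bp
  41→47: 6 bp
  47→66: 19 bp
  66→86: 20 bp
  86→98: 12 bp
  98→103: 5 bp
  103→112: 9 bp
  112→121: 9 bp
  121→130: 9 bp
  130→141: 11 bp
  141→149: 8 bp
  149→155: 6 bp
  155→7 (wrap): 157-155+7 = 9 bp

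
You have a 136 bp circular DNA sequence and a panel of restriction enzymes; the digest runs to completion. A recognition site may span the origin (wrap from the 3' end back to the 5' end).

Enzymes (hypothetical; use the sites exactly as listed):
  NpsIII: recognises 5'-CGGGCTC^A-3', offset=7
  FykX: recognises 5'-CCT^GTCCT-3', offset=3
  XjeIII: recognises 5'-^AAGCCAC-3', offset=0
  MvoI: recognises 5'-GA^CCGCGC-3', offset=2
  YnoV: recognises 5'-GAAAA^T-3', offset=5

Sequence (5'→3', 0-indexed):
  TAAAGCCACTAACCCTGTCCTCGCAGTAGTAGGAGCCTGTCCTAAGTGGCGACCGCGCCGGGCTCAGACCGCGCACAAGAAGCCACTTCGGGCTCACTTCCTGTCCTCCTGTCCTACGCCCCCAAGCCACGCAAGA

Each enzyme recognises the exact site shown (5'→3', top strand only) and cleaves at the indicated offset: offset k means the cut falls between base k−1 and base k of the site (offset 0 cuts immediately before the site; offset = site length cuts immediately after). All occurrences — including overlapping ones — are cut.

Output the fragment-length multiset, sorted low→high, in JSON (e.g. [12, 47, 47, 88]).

Site scan:
  NpsIII CGGGCTCA/7: at [58, 88] ⇒ [65, 95]
  FykX CCTGTCCT/3: at [13, 35, 99, 107] ⇒ [16, 38, 102, 110]
  XjeIII AAGCCAC/0: at [2, 79, 123] ⇒ [2, 79, 123]
  MvoI GACCGCGC/2: at [50, 66] ⇒ [52, 68]
  YnoV (GAAAAT, off=5): no sites

All cut coordinates (distinct, sorted): [2, 16, 38, 52, 65, 68, 79, 95, 102, 110, 123]

Fragment lengths:
  2→16: 14 bp
  16→38: 22 bp
  38→52: 14 bp
  52→65: 13 bp
  65→68: 3 bp
  68→79: 11 bp
  79→95: 16 bp
  95→102: 7 bp
  102→110: 8 bp
  110→123: 13 bp
  123→2 (wrap): 136-123+2 = 15 bp

[3,7,8,11,13,13,14,14,15,16,22]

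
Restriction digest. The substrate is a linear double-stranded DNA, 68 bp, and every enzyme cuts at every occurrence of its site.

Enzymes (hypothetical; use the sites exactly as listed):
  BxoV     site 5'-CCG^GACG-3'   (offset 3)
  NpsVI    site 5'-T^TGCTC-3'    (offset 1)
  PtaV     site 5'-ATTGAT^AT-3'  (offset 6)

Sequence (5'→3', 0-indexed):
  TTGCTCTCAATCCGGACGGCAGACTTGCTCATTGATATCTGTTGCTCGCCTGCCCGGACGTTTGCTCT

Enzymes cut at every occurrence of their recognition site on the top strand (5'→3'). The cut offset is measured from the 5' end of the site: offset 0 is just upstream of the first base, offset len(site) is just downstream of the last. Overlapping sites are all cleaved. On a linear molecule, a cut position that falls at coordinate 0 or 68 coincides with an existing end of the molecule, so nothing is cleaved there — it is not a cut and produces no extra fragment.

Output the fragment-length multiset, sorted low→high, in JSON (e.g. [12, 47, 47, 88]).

Site scan:
  BxoV CCGGACG/3: at [11, 53] ⇒ [14, 56]
  NpsVI TTGCTC/1: at [0, 24, 41, 61] ⇒ [1, 25, 42, 62]
  PtaV ATTGATAT/6: at [30] ⇒ [36]

Pooled cuts: [1, 14, 25, 36, 42, 56, 62]

Fragments:
  [0,1): 1 bp
  [1,14): 13 bp
  [14,25): 11 bp
  [25,36): 11 bp
  [36,42): 6 bp
  [42,56): 14 bp
  [56,62): 6 bp
  [62,68): 6 bp

[1,6,6,6,11,11,13,14]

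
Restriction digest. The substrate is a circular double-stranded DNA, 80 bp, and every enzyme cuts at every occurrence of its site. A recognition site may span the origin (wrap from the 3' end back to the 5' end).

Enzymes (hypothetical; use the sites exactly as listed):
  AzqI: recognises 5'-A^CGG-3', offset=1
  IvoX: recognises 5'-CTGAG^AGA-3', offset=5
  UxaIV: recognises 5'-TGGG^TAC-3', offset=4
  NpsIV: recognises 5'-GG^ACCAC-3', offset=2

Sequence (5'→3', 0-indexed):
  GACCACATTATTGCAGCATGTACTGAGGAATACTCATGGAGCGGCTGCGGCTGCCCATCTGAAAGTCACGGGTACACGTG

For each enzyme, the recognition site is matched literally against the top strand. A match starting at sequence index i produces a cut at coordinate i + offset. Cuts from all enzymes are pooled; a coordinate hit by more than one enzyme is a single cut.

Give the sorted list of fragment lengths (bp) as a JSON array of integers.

[13,67]

Scan for sites:
  AzqI ACGG/1: at [67] ⇒ [68]
  IvoX (CTGAGAGA, off=5): no sites
  UxaIV (TGGGTAC, off=4): no sites
  NpsIV GGACCAC/2: at [79] ⇒ [1]

All cut coordinates (distinct, sorted): [1, 68]

Fragment lengths:
  1→68: 67 bp
  68→1 (wrap): 80-68+1 = 13 bp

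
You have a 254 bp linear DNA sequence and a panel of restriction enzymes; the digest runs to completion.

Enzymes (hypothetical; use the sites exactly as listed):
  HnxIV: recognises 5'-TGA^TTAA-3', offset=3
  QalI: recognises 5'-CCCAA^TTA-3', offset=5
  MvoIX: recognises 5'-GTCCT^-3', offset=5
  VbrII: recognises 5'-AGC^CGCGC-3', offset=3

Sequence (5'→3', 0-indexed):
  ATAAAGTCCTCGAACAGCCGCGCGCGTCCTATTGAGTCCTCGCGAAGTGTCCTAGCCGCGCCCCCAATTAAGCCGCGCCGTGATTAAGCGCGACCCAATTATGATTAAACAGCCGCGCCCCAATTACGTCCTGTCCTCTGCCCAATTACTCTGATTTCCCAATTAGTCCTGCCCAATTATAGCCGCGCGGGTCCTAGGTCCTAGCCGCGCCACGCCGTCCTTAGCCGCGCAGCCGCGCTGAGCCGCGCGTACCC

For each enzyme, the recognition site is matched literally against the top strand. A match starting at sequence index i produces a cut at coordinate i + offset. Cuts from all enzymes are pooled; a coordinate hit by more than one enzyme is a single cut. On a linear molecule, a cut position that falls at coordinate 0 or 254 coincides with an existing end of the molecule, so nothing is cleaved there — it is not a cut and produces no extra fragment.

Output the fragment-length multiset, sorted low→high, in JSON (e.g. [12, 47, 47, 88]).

Scan for sites:
  HnxIV (TGATTAA, off=3): starts [80, 101] → cuts [83, 104]
  QalI (CCCAATTA, off=5): starts [62, 93, 118, 140, 157, 171] → cuts [67, 98, 123, 145, 162, 176]
  MvoIX (GTCCT, off=5): starts [5, 25, 35, 48, 127, 132, 165, 190, 197, 216] → cuts [10, 30, 40, 53, 132, 137, 170, 195, 202, 221]
  VbrII (AGCCGCGC, off=3): starts [15, 53, 70, 110, 180, 202, 222, 230, 240] → cuts [18, 56, 73, 113, 183, 205, 225, 233, 243]

Pooled cuts: [10, 18, 30, 40, 53, 56, 67, 73, 83, 98, 104, 113, 123, 132, 137, 145, 162, 170, 176, 183, 195, 202, 205, 221, 225, 233, 243]

Fragment lengths:
  [0,10): 10 bp
  [10,18): 8 bp
  [18,30): 12 bp
  [30,40): 10 bp
  [40,53): 13 bp
  [53,56): 3 bp
  [56,67): 11 bp
  [67,73): 6 bp
  [73,83): 10 bp
  [83,98): 15 bp
  [98,104): 6 bp
  [104,113): 9 bp
  [113,123): 10 bp
  [123,132): 9 bp
  [132,137): 5 bp
  [137,145): 8 bp
  [145,162): 17 bp
  [162,170): 8 bp
  [170,176): 6 bp
  [176,183): 7 bp
  [183,195): 12 bp
  [195,202): 7 bp
  [202,205): 3 bp
  [205,221): 16 bp
  [221,225): 4 bp
  [225,233): 8 bp
  [233,243): 10 bp
  [243,254): 11 bp

[3,3,4,5,6,6,6,7,7,8,8,8,8,9,9,10,10,10,10,10,11,11,12,12,13,15,16,17]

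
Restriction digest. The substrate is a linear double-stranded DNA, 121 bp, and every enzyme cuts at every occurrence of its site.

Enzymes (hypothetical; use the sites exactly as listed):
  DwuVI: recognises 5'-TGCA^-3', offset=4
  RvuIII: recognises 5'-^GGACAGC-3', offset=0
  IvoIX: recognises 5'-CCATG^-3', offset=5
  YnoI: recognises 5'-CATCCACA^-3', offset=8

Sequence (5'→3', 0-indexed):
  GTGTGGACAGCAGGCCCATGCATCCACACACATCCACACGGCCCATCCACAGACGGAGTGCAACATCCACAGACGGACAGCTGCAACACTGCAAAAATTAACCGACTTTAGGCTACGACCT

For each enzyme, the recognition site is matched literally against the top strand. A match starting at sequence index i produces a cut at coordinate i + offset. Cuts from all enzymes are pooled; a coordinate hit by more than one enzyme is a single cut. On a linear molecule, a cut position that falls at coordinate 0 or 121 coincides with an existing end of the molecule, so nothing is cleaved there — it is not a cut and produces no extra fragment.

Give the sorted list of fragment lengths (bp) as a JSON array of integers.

Scan for sites:
  DwuVI (TGCA, off=4): starts [18, 58, 81, 89] → cuts [22, 62, 85, 93]
  RvuIII (GGACAGC, off=0): starts [4, 74] → cuts [4, 74]
  IvoIX (CCATG, off=5): starts [15] → cuts [20]
  YnoI (CATCCACA, off=8): starts [20, 30, 43, 63] → cuts [28, 38, 51, 71]

All cut coordinates (distinct, sorted): [4, 20, 22, 28, 38, 51, 62, 71, 74, 85, 93]

Fragment lengths:
  [0,4): 4 bp
  [4,20): 16 bp
  [20,22): 2 bp
  [22,28): 6 bp
  [28,38): 10 bp
  [38,51): 13 bp
  [51,62): 11 bp
  [62,71): 9 bp
  [71,74): 3 bp
  [74,85): 11 bp
  [85,93): 8 bp
  [93,121): 28 bp

[2,3,4,6,8,9,10,11,11,13,16,28]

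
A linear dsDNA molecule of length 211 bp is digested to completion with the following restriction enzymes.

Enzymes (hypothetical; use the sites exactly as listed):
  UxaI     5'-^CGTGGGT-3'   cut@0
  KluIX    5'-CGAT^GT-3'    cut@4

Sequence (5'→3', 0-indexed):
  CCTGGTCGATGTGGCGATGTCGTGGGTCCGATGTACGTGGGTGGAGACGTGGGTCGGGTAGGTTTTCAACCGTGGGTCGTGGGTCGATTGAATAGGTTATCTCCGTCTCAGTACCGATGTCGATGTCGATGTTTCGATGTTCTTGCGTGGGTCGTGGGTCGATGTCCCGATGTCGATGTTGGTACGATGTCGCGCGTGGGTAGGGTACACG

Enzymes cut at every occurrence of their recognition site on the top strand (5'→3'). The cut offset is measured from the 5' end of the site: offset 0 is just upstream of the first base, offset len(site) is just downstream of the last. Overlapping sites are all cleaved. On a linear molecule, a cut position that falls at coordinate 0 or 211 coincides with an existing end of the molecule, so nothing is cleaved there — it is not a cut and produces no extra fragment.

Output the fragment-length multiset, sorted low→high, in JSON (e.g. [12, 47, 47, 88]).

Site scan:
  UxaI (CGTGGGT, off=0): starts [20, 35, 47, 70, 77, 145, 152, 194] → cuts [20, 35, 47, 70, 77, 145, 152, 194]
  KluIX (CGATGT, off=4): starts [6, 14, 28, 114, 120, 126, 134, 159, 167, 173, 184] → cuts [10, 18, 32, 118, 124, 130, 138, 163, 171, 177, 188]

Pooled cuts: [10, 18, 20, 32, 35, 47, 70, 77, 118, 124, 130, 138, 145, 152, 163, 171, 177, 188, 194]

Fragments:
  [0,10): 10 bp
  [10,18): 8 bp
  [18,20): 2 bp
  [20,32): 12 bp
  [32,35): 3 bp
  [35,47): 12 bp
  [47,70): 23 bp
  [70,77): 7 bp
  [77,118): 41 bp
  [118,124): 6 bp
  [124,130): 6 bp
  [130,138): 8 bp
  [138,145): 7 bp
  [145,152): 7 bp
  [152,163): 11 bp
  [163,171): 8 bp
  [171,177): 6 bp
  [177,188): 11 bp
  [188,194): 6 bp
  [194,211): 17 bp

[2,3,6,6,6,6,7,7,7,8,8,8,10,11,11,12,12,17,23,41]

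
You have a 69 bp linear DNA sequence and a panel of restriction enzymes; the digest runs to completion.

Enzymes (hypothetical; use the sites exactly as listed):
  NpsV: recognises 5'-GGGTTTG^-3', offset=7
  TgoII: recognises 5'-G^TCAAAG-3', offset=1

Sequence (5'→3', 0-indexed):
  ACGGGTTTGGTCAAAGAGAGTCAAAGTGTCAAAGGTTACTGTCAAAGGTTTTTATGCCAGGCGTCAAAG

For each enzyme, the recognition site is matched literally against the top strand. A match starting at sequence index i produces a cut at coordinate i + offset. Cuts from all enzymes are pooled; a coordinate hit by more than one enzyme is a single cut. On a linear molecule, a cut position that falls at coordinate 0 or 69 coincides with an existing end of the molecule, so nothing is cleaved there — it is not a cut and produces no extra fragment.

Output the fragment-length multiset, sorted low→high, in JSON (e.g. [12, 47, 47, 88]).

Site scan:
  NpsV (GGGTTTG, off=7): starts [2] → cuts [9]
  TgoII (GTCAAAG, off=1): starts [9, 19, 27, 40, 62] → cuts [10, 20, 28, 41, 63]

All cut coordinates (distinct, sorted): [9, 10, 20, 28, 41, 63]

Fragments:
  [0,9): 9 bp
  [9,10): 1 bp
  [10,20): 10 bp
  [20,28): 8 bp
  [28,41): 13 bp
  [41,63): 22 bp
  [63,69): 6 bp

[1,6,8,9,10,13,22]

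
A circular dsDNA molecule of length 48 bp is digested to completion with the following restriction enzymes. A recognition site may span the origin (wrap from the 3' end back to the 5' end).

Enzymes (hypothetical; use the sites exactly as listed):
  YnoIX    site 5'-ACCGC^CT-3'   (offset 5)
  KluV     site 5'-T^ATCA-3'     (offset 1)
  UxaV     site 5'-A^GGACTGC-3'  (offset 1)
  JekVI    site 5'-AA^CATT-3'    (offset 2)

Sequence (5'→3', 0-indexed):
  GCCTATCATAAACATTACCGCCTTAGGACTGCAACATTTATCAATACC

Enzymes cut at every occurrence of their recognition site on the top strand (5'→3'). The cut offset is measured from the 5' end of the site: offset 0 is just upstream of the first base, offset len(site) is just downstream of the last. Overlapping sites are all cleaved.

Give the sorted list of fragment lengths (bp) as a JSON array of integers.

[2,4,5,8,9,9,11]

Site scan:
  YnoIX (ACCGCCT, off=5): starts [16, 45] → cuts [2, 21]
  KluV (TATCA, off=1): starts [3, 38] → cuts [4, 39]
  UxaV (AGGACTGC, off=1): starts [24] → cuts [25]
  JekVI (AACATT, off=2): starts [10, 32] → cuts [12, 34]

Pooled cuts: [2, 4, 12, 21, 25, 34, 39]

Fragments:
  2→4: 2 bp
  4→12: 8 bp
  12→21: 9 bp
  21→25: 4 bp
  25→34: 9 bp
  34→39: 5 bp
  39→2 (wrap): 48-39+2 = 11 bp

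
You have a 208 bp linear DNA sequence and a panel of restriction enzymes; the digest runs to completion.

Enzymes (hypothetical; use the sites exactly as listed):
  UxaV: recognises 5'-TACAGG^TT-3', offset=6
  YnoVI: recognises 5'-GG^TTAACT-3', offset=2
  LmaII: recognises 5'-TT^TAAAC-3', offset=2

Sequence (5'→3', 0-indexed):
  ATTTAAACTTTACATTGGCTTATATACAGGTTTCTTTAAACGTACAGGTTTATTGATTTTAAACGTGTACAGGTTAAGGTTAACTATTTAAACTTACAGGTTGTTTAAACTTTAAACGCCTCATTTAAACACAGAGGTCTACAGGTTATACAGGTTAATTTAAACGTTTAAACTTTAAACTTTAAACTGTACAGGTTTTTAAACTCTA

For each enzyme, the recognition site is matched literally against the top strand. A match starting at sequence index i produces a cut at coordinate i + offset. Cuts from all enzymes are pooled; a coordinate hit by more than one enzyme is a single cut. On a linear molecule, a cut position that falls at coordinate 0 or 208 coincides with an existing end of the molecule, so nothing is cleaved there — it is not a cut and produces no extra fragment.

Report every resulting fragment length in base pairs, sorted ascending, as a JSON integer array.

[3,4,5,6,6,6,7,7,7,8,9,9,9,11,12,12,13,13,14,20,27]

Scan for sites:
  UxaV (TACAGGTT, off=6): starts [24, 42, 67, 94, 139, 148, 189] → cuts [30, 48, 73, 100, 145, 154, 195]
  YnoVI (GGTTAACT, off=2): starts [77] → cuts [79]
  LmaII (TTTAAAC, off=2): starts [1, 34, 57, 86, 103, 110, 123, 158, 166, 173, 180, 197] → cuts [3, 36, 59, 88, 105, 112, 125, 160, 168, 175, 182, 199]

All cut coordinates (distinct, sorted): [3, 30, 36, 48, 59, 73, 79, 88, 100, 105, 112, 125, 145, 154, 160, 168, 175, 182, 195, 199]

Fragment lengths:
  [0,3): 3 bp
  [3,30): 27 bp
  [30,36): 6 bp
  [36,48): 12 bp
  [48,59): 11 bp
  [59,73): 14 bp
  [73,79): 6 bp
  [79,88): 9 bp
  [88,100): 12 bp
  [100,105): 5 bp
  [105,112): 7 bp
  [112,125): 13 bp
  [125,145): 20 bp
  [145,154): 9 bp
  [154,160): 6 bp
  [160,168): 8 bp
  [168,175): 7 bp
  [175,182): 7 bp
  [182,195): 13 bp
  [195,199): 4 bp
  [199,208): 9 bp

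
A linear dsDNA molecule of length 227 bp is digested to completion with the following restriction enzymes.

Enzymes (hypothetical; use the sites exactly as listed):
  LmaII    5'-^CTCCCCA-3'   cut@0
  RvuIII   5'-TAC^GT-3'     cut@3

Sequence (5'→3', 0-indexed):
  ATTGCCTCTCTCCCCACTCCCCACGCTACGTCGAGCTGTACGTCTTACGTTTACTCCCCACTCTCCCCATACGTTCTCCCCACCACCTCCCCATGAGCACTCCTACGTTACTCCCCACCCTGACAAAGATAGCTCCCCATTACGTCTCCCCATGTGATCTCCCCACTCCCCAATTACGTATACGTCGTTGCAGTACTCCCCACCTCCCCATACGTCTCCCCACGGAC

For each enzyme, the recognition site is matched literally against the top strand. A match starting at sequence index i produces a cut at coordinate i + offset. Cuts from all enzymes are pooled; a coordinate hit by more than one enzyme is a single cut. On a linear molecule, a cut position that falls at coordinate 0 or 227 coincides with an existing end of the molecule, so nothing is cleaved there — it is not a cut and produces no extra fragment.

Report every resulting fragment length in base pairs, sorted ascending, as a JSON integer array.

Scan for sites:
  LmaII (CTCCCCA, off=0): starts [9, 16, 53, 62, 75, 86, 110, 132, 145, 158, 165, 195, 203, 215] → cuts [9, 16, 53, 62, 75, 86, 110, 132, 145, 158, 165, 195, 203, 215]
  RvuIII (TACGT, off=3): starts [26, 38, 45, 69, 103, 140, 174, 180, 210] → cuts [29, 41, 48, 72, 106, 143, 177, 183, 213]

All cut coordinates (distinct, sorted): [9, 16, 29, 41, 48, 53, 62, 72, 75, 86, 106, 110, 132, 143, 145, 158, 165, 177, 183, 195, 203, 213, 215]

Fragment lengths:
  [0,9): 9 bp
  [9,16): 7 bp
  [16,29): 13 bp
  [29,41): 12 bp
  [41,48): 7 bp
  [48,53): 5 bp
  [53,62): 9 bp
  [62,72): 10 bp
  [72,75): 3 bp
  [75,86): 11 bp
  [86,106): 20 bp
  [106,110): 4 bp
  [110,132): 22 bp
  [132,143): 11 bp
  [143,145): 2 bp
  [145,158): 13 bp
  [158,165): 7 bp
  [165,177): 12 bp
  [177,183): 6 bp
  [183,195): 12 bp
  [195,203): 8 bp
  [203,213): 10 bp
  [213,215): 2 bp
  [215,227): 12 bp

[2,2,3,4,5,6,7,7,7,8,9,9,10,10,11,11,12,12,12,12,13,13,20,22]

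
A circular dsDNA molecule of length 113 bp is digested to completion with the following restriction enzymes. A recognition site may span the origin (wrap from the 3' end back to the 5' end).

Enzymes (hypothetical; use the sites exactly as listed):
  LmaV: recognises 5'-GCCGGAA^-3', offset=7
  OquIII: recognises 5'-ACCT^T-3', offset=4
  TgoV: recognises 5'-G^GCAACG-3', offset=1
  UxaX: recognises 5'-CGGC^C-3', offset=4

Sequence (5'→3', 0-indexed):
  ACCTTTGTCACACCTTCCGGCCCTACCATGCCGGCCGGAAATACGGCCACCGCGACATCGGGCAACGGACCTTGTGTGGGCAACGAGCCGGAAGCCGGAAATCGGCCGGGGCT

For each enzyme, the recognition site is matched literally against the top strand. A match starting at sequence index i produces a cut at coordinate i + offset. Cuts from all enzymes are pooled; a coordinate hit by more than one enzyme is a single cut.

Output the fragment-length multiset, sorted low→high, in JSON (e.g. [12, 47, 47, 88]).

[5,6,6,7,7,7,11,11,11,14,14,14]

Site scan:
  LmaV GCCGGAA/7: at [33, 86, 93] ⇒ [40, 93, 100]
  OquIII ACCTT/4: at [0, 11, 68] ⇒ [4, 15, 72]
  TgoV GGCAACG/1: at [60, 78] ⇒ [61, 79]
  UxaX CGGCC/4: at [17, 31, 43, 102] ⇒ [21, 35, 47, 106]

All cut coordinates (distinct, sorted): [4, 15, 21, 35, 40, 47, 61, 72, 79, 93, 100, 106]

Fragment lengths:
  4→15: 11 bp
  15→21: 6 bp
  21→35: 14 bp
  35→40: 5 bp
  40→47: 7 bp
  47→61: 14 bp
  61→72: 11 bp
  72→79: 7 bp
  79→93: 14 bp
  93→100: 7 bp
  100→106: 6 bp
  106→4 (wrap): 113-106+4 = 11 bp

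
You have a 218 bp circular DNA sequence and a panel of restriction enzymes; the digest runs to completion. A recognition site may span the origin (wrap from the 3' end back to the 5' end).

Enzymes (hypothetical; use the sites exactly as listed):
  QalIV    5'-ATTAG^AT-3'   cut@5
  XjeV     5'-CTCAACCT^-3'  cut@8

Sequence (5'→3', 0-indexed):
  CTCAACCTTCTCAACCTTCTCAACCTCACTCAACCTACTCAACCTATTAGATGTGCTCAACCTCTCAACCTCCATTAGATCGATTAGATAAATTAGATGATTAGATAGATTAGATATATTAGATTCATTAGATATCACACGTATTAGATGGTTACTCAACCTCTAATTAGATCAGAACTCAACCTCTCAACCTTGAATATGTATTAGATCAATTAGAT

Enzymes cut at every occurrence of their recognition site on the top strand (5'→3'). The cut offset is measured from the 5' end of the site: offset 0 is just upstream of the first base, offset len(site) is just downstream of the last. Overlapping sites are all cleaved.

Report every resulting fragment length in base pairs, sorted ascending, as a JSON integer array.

[5,7,8,8,8,8,9,9,9,9,9,9,9,9,9,10,10,13,14,15,15,16]

Site scan:
  QalIV ATTAGAT/5: at [45, 73, 82, 91, 99, 108, 117, 126, 142, 165, 202, 211] ⇒ [50, 78, 87, 96, 104, 113, 122, 131, 147, 170, 207, 216]
  XjeV CTCAACCT/8: at [0, 9, 18, 28, 37, 55, 63, 154, 177, 185] ⇒ [8, 17, 26, 36, 45, 63, 71, 162, 185, 193]

All cut coordinates (distinct, sorted): [8, 17, 26, 36, 45, 50, 63, 71, 78, 87, 96, 104, 113, 122, 131, 147, 162, 170, 185, 193, 207, 216]

Fragment lengths:
  8→17: 9 bp
  17→26: 9 bp
  26→36: 10 bp
  36→45: 9 bp
  45→50: 5 bp
  50→63: 13 bp
  63→71: 8 bp
  71→78: 7 bp
  78→87: 9 bp
  87→96: 9 bp
  96→104: 8 bp
  104→113: 9 bp
  113→122: 9 bp
  122→131: 9 bp
  131→147: 16 bp
  147→162: 15 bp
  162→170: 8 bp
  170→185: 15 bp
  185→193: 8 bp
  193→207: 14 bp
  207→216: 9 bp
  216→8 (wrap): 218-216+8 = 10 bp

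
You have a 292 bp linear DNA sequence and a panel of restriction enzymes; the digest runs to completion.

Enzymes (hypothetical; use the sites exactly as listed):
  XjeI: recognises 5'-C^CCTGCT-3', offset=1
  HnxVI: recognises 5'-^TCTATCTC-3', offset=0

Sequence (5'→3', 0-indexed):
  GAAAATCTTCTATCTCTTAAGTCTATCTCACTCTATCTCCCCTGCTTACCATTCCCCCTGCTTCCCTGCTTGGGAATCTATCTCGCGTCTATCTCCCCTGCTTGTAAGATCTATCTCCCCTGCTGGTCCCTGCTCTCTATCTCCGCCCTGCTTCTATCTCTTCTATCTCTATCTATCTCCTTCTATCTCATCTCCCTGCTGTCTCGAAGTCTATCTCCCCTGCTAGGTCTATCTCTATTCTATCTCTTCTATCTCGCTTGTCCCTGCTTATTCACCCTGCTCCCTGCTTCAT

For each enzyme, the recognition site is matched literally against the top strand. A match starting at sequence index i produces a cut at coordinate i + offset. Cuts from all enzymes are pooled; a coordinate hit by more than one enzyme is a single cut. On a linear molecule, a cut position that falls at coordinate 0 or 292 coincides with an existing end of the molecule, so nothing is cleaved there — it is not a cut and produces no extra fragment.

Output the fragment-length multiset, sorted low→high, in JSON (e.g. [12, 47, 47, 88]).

Site scan:
  XjeI (CCCTGCT, off=1): starts [39, 55, 63, 95, 117, 127, 145, 193, 217, 261, 274, 281] → cuts [40, 56, 64, 96, 118, 128, 146, 194, 218, 262, 275, 282]
  HnxVI (TCTATCTC, off=0): starts [8, 21, 31, 76, 87, 109, 135, 152, 161, 171, 181, 209, 227, 238, 247] → cuts [8, 21, 31, 76, 87, 109, 135, 152, 161, 171, 181, 209, 227, 238, 247]

All cut coordinates (distinct, sorted): [8, 21, 31, 40, 56, 64, 76, 87, 96, 109, 118, 128, 135, 146, 152, 161, 171, 181, 194, 209, 218, 227, 238, 247, 262, 275, 282]

Fragment lengths:
  [0,8): 8 bp
  [8,21): 13 bp
  [21,31): 10 bp
  [31,40): 9 bp
  [40,56): 16 bp
  [56,64): 8 bp
  [64,76): 12 bp
  [76,87): 11 bp
  [87,96): 9 bp
  [96,109): 13 bp
  [109,118): 9 bp
  [118,128): 10 bp
  [128,135): 7 bp
  [135,146): 11 bp
  [146,152): 6 bp
  [152,161): 9 bp
  [161,171): 10 bp
  [171,181): 10 bp
  [181,194): 13 bp
  [194,209): 15 bp
  [209,218): 9 bp
  [218,227): 9 bp
  [227,238): 11 bp
  [238,247): 9 bp
  [247,262): 15 bp
  [262,275): 13 bp
  [275,282): 7 bp
  [282,292): 10 bp

[6,7,7,8,8,9,9,9,9,9,9,9,10,10,10,10,10,11,11,11,12,13,13,13,13,15,15,16]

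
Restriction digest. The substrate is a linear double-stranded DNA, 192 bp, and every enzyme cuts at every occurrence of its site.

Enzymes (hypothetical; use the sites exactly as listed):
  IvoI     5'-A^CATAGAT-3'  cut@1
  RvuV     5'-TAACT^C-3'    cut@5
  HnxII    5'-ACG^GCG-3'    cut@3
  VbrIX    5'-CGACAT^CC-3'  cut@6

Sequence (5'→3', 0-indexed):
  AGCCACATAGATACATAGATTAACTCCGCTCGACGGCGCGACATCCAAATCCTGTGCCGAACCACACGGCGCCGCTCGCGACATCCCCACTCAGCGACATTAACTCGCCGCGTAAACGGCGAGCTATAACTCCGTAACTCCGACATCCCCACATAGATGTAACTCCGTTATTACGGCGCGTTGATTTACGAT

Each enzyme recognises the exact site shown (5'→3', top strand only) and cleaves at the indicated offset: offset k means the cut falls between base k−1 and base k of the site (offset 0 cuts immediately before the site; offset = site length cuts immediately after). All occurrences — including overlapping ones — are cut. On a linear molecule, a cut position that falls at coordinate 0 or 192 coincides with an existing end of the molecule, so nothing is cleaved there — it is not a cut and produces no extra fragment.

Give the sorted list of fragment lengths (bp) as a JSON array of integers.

[5,5,7,8,8,9,10,11,12,13,13,13,16,17,21,24]

Per-enzyme occurrences:
  IvoI (ACATAGAT, off=1): starts [4, 12, 150] → cuts [5, 13, 151]
  RvuV (TAACTC, off=5): starts [20, 100, 126, 134, 159] → cuts [25, 105, 131, 139, 164]
  HnxII (ACGGCG, off=3): starts [32, 65, 115, 172] → cuts [35, 68, 118, 175]
  VbrIX (CGACATCC, off=6): starts [38, 78, 140] → cuts [44, 84, 146]

All cut coordinates (distinct, sorted): [5, 13, 25, 35, 44, 68, 84, 105, 118, 131, 139, 146, 151, 164, 175]

Fragments:
  [0,5): 5 bp
  [5,13): 8 bp
  [13,25): 12 bp
  [25,35): 10 bp
  [35,44): 9 bp
  [44,68): 24 bp
  [68,84): 16 bp
  [84,105): 21 bp
  [105,118): 13 bp
  [118,131): 13 bp
  [131,139): 8 bp
  [139,146): 7 bp
  [146,151): 5 bp
  [151,164): 13 bp
  [164,175): 11 bp
  [175,192): 17 bp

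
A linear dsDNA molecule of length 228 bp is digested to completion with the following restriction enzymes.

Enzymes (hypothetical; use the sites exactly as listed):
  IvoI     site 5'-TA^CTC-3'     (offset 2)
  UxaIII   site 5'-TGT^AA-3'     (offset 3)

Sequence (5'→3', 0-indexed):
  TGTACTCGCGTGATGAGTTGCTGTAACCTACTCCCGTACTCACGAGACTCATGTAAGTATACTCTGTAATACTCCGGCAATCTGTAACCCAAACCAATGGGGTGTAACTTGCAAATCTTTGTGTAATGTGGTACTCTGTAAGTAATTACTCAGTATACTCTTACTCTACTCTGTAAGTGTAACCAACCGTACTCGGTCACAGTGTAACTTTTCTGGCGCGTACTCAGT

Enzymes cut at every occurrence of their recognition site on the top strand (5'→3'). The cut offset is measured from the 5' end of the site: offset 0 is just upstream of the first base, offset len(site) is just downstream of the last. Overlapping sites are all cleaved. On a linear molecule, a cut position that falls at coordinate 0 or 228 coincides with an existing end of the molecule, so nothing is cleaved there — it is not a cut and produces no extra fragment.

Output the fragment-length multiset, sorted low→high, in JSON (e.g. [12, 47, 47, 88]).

[4,4,5,6,6,6,6,6,6,6,7,8,9,9,9,11,14,14,16,17,19,20,20]

Per-enzyme occurrences:
  IvoI TACTC/2: at [2, 28, 36, 59, 69, 131, 146, 155, 161, 166, 189, 220] ⇒ [4, 30, 38, 61, 71, 133, 148, 157, 163, 168, 191, 222]
  UxaIII TGTAA/3: at [21, 51, 64, 82, 102, 121, 136, 171, 177, 202] ⇒ [24, 54, 67, 85, 105, 124, 139, 174, 180, 205]

Pooled cuts: [4, 24, 30, 38, 54, 61, 67, 71, 85, 105, 124, 133, 139, 148, 157, 163, 168, 174, 180, 191, 205, 222]

Fragments:
  [0,4): 4 bp
  [4,24): 20 bp
  [24,30): 6 bp
  [30,38): 8 bp
  [38,54): 16 bp
  [54,61): 7 bp
  [61,67): 6 bp
  [67,71): 4 bp
  [71,85): 14 bp
  [85,105): 20 bp
  [105,124): 19 bp
  [124,133): 9 bp
  [133,139): 6 bp
  [139,148): 9 bp
  [148,157): 9 bp
  [157,163): 6 bp
  [163,168): 5 bp
  [168,174): 6 bp
  [174,180): 6 bp
  [180,191): 11 bp
  [191,205): 14 bp
  [205,222): 17 bp
  [222,228): 6 bp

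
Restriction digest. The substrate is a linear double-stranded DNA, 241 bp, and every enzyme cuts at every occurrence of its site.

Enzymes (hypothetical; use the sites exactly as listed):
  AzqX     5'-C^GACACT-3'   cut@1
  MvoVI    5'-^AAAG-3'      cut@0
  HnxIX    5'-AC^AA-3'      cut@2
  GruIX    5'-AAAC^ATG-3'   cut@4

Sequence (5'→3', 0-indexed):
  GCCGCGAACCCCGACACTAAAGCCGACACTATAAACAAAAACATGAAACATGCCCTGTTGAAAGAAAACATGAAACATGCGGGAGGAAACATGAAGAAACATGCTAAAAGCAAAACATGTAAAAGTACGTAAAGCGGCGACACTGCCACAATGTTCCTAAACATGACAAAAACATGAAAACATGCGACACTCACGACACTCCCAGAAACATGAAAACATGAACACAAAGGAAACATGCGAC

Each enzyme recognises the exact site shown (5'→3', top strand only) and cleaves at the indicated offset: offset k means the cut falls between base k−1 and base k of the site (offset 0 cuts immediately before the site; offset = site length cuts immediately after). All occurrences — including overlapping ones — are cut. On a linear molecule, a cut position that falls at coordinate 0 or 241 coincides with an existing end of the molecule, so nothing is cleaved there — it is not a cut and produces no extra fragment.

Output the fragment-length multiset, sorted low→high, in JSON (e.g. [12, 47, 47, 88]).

Site scan:
  AzqX (CGACACT, off=1): starts [11, 23, 137, 184, 193] → cuts [12, 24, 138, 185, 194]
  MvoVI (AAAG, off=0): starts [18, 60, 106, 121, 130, 225] → cuts [18, 60, 106, 121, 130, 225]
  HnxIX (ACAA, off=2): starts [34, 147, 165, 223] → cuts [36, 149, 167, 225]
  GruIX (AAACATG, off=4): starts [38, 45, 65, 72, 86, 96, 112, 158, 169, 177, 205, 213, 230] → cuts [42, 49, 69, 76, 90, 100, 116, 162, 173, 181, 209, 217, 234]

All cut coordinates (distinct, sorted): [12, 18, 24, 36, 42, 49, 60, 69, 76, 90, 100, 106, 116, 121, 130, 138, 149, 162, 167, 173, 181, 185, 194, 209, 217, 225, 234]

Fragment lengths:
  [0,12): 12 bp
  [12,18): 6 bp
  [18,24): 6 bp
  [24,36): 12 bp
  [36,42): 6 bp
  [42,49): 7 bp
  [49,60): 11 bp
  [60,69): 9 bp
  [69,76): 7 bp
  [76,90): 14 bp
  [90,100): 10 bp
  [100,106): 6 bp
  [106,116): 10 bp
  [116,121): 5 bp
  [121,130): 9 bp
  [130,138): 8 bp
  [138,149): 11 bp
  [149,162): 13 bp
  [162,167): 5 bp
  [167,173): 6 bp
  [173,181): 8 bp
  [181,185): 4 bp
  [185,194): 9 bp
  [194,209): 15 bp
  [209,217): 8 bp
  [217,225): 8 bp
  [225,234): 9 bp
  [234,241): 7 bp

[4,5,5,6,6,6,6,6,7,7,7,8,8,8,8,9,9,9,9,10,10,11,11,12,12,13,14,15]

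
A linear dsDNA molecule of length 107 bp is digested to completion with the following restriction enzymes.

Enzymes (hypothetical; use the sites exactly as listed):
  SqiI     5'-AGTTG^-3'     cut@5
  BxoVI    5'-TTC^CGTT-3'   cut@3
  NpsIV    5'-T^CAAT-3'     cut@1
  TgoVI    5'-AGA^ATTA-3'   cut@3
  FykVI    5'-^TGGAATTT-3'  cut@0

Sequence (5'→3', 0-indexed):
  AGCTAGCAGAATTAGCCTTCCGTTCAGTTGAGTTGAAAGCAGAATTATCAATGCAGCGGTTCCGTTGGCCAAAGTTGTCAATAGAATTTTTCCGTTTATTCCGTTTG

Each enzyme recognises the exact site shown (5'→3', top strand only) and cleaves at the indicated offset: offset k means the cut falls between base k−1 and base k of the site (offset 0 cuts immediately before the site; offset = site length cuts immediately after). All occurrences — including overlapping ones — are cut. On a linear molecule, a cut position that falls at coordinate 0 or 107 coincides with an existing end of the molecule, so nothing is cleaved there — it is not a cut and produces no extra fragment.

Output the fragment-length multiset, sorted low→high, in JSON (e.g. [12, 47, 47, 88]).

Site scan:
  SqiI (AGTTG, off=5): starts [25, 30, 72] → cuts [30, 35, 77]
  BxoVI (TTCCGTT, off=3): starts [17, 59, 89, 98] → cuts [20, 62, 92, 101]
  NpsIV (TCAAT, off=1): starts [47, 77] → cuts [48, 78]
  TgoVI (AGAATTA, off=3): starts [7, 40] → cuts [10, 43]
  FykVI (TGGAATTT, off=0): no sites

Pooled cuts: [10, 20, 30, 35, 43, 48, 62, 77, 78, 92, 101]

Fragment lengths:
  [0,10): 10 bp
  [10,20): 10 bp
  [20,30): 10 bp
  [30,35): 5 bp
  [35,43): 8 bp
  [43,48): 5 bp
  [48,62): 14 bp
  [62,77): 15 bp
  [77,78): 1 bp
  [78,92): 14 bp
  [92,101): 9 bp
  [101,107): 6 bp

[1,5,5,6,8,9,10,10,10,14,14,15]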